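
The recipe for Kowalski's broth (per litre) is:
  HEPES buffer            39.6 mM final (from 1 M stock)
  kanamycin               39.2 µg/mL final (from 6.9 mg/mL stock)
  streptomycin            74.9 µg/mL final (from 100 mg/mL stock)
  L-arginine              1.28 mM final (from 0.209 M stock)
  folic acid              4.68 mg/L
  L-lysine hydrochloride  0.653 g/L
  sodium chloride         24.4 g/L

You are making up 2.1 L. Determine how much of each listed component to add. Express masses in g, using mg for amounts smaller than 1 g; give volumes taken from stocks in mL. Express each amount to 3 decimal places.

HEPES buffer 83.160 mL; kanamycin 11.930 mL; streptomycin 1.573 mL; L-arginine 12.861 mL; folic acid 9.828 mg; L-lysine hydrochloride 1.371 g; sodium chloride 51.240 g

Working volume: 2.1 L.
HEPES buffer: dilute stock: 39.6 mM × 2100 mL ÷ 1000 mM = 83.160 mL
kanamycin: dilute stock: 39.2 µg/mL × 2100 mL ÷ 6900 µg/mL = 11.930 mL
streptomycin: dilute stock: 74.9 µg/mL × 2100 mL ÷ 100000 µg/mL = 1.573 mL
L-arginine: V = C2·V2/C1 = 1.28 mM × 2100 mL ÷ 209 mM = 12.861 mL
folic acid: 4.68 mg/L × 2.1 L = 9.828 mg
L-lysine hydrochloride: 0.653 g/L × 2.1 L = 1.371 g
sodium chloride: 24.4 g/L × 2.1 L = 51.240 g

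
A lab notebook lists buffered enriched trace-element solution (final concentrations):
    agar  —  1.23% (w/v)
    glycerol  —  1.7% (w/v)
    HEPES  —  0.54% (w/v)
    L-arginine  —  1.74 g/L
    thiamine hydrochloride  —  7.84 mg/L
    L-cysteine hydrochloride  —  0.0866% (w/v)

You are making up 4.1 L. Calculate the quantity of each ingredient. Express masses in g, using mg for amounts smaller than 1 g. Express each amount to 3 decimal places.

agar 50.430 g; glycerol 69.700 g; HEPES 22.140 g; L-arginine 7.134 g; thiamine hydrochloride 32.144 mg; L-cysteine hydrochloride 3.551 g

Scale factor relative to 1 L: 4.1.
agar: 1.23% w/v = 12.3 g/L → 12.3 × 4.1 L = 50.430 g
glycerol: 1.7 g per 100 mL × 4100 mL ÷ 100 = 69.700 g
HEPES: 0.54 g per 100 mL × 4100 mL ÷ 100 = 22.140 g
L-arginine: 1.74 g/L × 4.1 L = 7.134 g
thiamine hydrochloride: 7.84 mg/L × 4.1 L = 32.144 mg
L-cysteine hydrochloride: 0.0866% w/v = 0.866 g/L → 0.866 × 4.1 L = 3.551 g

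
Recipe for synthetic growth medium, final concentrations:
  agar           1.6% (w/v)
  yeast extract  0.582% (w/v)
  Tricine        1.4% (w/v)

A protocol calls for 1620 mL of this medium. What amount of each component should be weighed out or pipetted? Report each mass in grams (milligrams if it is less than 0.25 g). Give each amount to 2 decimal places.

agar 25.92 g; yeast extract 9.43 g; Tricine 22.68 g

Working volume: 1620 mL = 1.62 L.
agar: 1.6 g per 100 mL × 1620 mL ÷ 100 = 25.92 g
yeast extract: 0.582% w/v = 5.82 g/L → 5.82 × 1.62 L = 9.43 g
Tricine: 1.4 g per 100 mL × 1620 mL ÷ 100 = 22.68 g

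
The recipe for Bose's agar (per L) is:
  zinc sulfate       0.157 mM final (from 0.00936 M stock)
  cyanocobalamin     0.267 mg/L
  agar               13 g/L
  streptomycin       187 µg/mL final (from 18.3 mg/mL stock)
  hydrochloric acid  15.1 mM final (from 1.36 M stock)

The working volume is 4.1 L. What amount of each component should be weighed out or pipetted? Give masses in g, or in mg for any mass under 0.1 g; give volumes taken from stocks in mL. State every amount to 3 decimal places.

zinc sulfate 68.771 mL; cyanocobalamin 1.095 mg; agar 53.300 g; streptomycin 41.896 mL; hydrochloric acid 45.522 mL

Working volume: 4.1 L.
zinc sulfate: dilute stock: 0.157 mM × 4100 mL ÷ 9.36 mM = 68.771 mL
cyanocobalamin: 0.267 mg/L × 4.1 L = 1.095 mg
agar: 13 g/L × 4.1 L = 53.300 g
streptomycin: dilute stock: 187 µg/mL × 4100 mL ÷ 18300 µg/mL = 41.896 mL
hydrochloric acid: C1V1 = C2V2 → 15.1 mM × 4100 mL ÷ 1360 mM = 45.522 mL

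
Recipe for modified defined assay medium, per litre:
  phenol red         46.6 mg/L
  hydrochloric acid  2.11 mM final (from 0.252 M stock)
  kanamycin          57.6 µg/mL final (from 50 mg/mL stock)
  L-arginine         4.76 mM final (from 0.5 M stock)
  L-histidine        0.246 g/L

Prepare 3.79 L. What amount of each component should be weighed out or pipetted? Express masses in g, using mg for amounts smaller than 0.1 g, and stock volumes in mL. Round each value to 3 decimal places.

Scale factor relative to 1 L: 3.79.
phenol red: 46.6 mg/L × 3.79 L = 176.614 mg = 0.177 g
hydrochloric acid: C1V1 = C2V2 → 2.11 mM × 3790 mL ÷ 252 mM = 31.734 mL
kanamycin: C1V1 = C2V2 → 57.6 µg/mL × 3790 mL ÷ 50000 µg/mL = 4.366 mL
L-arginine: V = C2·V2/C1 = 4.76 mM × 3790 mL ÷ 500 mM = 36.081 mL
L-histidine: 0.246 g/L × 3.79 L = 0.932 g

phenol red 0.177 g; hydrochloric acid 31.734 mL; kanamycin 4.366 mL; L-arginine 36.081 mL; L-histidine 0.932 g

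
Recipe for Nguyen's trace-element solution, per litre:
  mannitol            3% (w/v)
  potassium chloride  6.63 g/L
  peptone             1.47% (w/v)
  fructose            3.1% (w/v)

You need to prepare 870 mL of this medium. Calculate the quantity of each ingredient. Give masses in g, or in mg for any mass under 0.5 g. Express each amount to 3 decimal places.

Target volume = 870 mL = 0.87 L.
mannitol: 3% w/v = 30 g/L → 30 × 0.87 L = 26.100 g
potassium chloride: 6.63 g/L × 0.87 L = 5.768 g
peptone: 1.47 g per 100 mL × 870 mL ÷ 100 = 12.789 g
fructose: 3.1 g per 100 mL × 870 mL ÷ 100 = 26.970 g

mannitol 26.100 g; potassium chloride 5.768 g; peptone 12.789 g; fructose 26.970 g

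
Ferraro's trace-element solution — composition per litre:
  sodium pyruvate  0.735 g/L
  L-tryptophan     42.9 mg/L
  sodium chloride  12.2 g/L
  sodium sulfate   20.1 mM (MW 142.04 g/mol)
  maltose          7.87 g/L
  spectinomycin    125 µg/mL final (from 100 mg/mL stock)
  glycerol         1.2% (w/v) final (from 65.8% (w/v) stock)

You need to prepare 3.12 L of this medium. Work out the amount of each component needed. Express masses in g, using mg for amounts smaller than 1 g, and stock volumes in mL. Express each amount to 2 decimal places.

Working volume: 3.12 L.
sodium pyruvate: 0.735 g/L × 3.12 L = 2.29 g
L-tryptophan: 42.9 mg/L × 3.12 L = 133.85 mg
sodium chloride: 12.2 g/L × 3.12 L = 38.06 g
sodium sulfate: 20.1 mmol/L × 142.04 g/mol × 3.12 L ÷ 1000 = 8.91 g
maltose: 7.87 g/L × 3.12 L = 24.55 g
spectinomycin: C1V1 = C2V2 → 125 µg/mL × 3120 mL ÷ 100000 µg/mL = 3.90 mL
glycerol: C1V1 = C2V2 → 1.2% ÷ 65.8% × 3120 mL = 56.90 mL

sodium pyruvate 2.29 g; L-tryptophan 133.85 mg; sodium chloride 38.06 g; sodium sulfate 8.91 g; maltose 24.55 g; spectinomycin 3.90 mL; glycerol 56.90 mL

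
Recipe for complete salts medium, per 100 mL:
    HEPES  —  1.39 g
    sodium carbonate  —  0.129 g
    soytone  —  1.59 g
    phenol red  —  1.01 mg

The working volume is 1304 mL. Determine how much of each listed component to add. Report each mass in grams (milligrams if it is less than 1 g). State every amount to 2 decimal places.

Ratio of target to recipe volume: 1304 / 100 = 13.04.
HEPES: 1.39 g × (1304 mL / 100 mL) = 18.13 g
sodium carbonate: 0.129 g × (1304 mL / 100 mL) = 1.68 g
soytone: 1.59 g × (1304 mL / 100 mL) = 20.73 g
phenol red: 1.01 mg × (1304 mL / 100 mL) = 13.17 mg

HEPES 18.13 g; sodium carbonate 1.68 g; soytone 20.73 g; phenol red 13.17 mg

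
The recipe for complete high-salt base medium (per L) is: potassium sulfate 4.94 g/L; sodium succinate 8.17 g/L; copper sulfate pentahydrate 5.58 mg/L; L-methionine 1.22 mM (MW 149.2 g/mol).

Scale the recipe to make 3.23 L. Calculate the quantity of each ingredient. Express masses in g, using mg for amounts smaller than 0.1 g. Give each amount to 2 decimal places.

potassium sulfate 15.96 g; sodium succinate 26.39 g; copper sulfate pentahydrate 18.02 mg; L-methionine 0.59 g

Scale factor relative to 1 L: 3.23.
potassium sulfate: 4.94 g/L × 3.23 L = 15.96 g
sodium succinate: 8.17 g/L × 3.23 L = 26.39 g
copper sulfate pentahydrate: 5.58 mg/L × 3.23 L = 18.02 mg
L-methionine: 1.22 mmol/L × 149.2 g/mol × 3.23 L ÷ 1000 = 0.59 g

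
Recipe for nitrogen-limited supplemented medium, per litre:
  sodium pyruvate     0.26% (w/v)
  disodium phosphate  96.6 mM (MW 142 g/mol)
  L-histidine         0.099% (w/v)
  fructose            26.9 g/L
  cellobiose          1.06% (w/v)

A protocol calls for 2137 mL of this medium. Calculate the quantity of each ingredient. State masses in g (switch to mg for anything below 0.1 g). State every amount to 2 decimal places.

Working volume: 2137 mL = 2.137 L.
sodium pyruvate: 0.26 g per 100 mL × 2137 mL ÷ 100 = 5.56 g
disodium phosphate: 96.6 mmol/L × 142 g/mol × 2.137 L ÷ 1000 = 29.31 g
L-histidine: 0.099 g per 100 mL × 2137 mL ÷ 100 = 2.12 g
fructose: 26.9 g/L × 2.137 L = 57.49 g
cellobiose: 1.06% w/v = 10.6 g/L → 10.6 × 2.137 L = 22.65 g

sodium pyruvate 5.56 g; disodium phosphate 29.31 g; L-histidine 2.12 g; fructose 57.49 g; cellobiose 22.65 g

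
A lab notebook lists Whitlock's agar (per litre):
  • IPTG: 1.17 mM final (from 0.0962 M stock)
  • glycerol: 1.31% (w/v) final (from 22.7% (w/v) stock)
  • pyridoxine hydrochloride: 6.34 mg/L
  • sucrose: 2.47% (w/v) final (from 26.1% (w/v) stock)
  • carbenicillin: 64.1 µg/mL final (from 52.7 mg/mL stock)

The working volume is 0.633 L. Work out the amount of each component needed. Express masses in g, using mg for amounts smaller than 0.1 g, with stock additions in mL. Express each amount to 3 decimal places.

IPTG 7.699 mL; glycerol 36.530 mL; pyridoxine hydrochloride 4.013 mg; sucrose 59.905 mL; carbenicillin 0.770 mL

Working volume: 0.633 L.
IPTG: dilute stock: 1.17 mM × 633 mL ÷ 96.2 mM = 7.699 mL
glycerol: C1V1 = C2V2 → 1.31% ÷ 22.7% × 633 mL = 36.530 mL
pyridoxine hydrochloride: 6.34 mg/L × 0.633 L = 4.013 mg
sucrose: dilute stock: 2.47% ÷ 26.1% × 633 mL = 59.905 mL
carbenicillin: C1V1 = C2V2 → 64.1 µg/mL × 633 mL ÷ 52700 µg/mL = 0.770 mL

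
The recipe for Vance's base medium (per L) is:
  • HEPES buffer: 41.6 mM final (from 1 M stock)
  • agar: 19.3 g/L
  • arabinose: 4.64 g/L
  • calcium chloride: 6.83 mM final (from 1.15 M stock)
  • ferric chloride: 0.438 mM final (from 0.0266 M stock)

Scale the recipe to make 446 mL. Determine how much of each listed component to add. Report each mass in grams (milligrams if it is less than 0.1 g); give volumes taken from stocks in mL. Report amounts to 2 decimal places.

HEPES buffer 18.55 mL; agar 8.61 g; arabinose 2.07 g; calcium chloride 2.65 mL; ferric chloride 7.34 mL

Working volume: 446 mL = 0.446 L.
HEPES buffer: V = C2·V2/C1 = 41.6 mM × 446 mL ÷ 1000 mM = 18.55 mL
agar: 19.3 g/L × 0.446 L = 8.61 g
arabinose: 4.64 g/L × 0.446 L = 2.07 g
calcium chloride: dilute stock: 6.83 mM × 446 mL ÷ 1150 mM = 2.65 mL
ferric chloride: V = C2·V2/C1 = 0.438 mM × 446 mL ÷ 26.6 mM = 7.34 mL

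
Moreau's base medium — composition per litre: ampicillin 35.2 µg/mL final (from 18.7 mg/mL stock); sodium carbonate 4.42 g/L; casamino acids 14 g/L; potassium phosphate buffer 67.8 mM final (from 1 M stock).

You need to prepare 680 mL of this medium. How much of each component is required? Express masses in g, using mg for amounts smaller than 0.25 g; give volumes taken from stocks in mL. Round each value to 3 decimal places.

ampicillin 1.280 mL; sodium carbonate 3.006 g; casamino acids 9.520 g; potassium phosphate buffer 46.104 mL

Target volume = 680 mL = 0.68 L.
ampicillin: V = C2·V2/C1 = 35.2 µg/mL × 680 mL ÷ 18700 µg/mL = 1.280 mL
sodium carbonate: 4.42 g/L × 0.68 L = 3.006 g
casamino acids: 14 g/L × 0.68 L = 9.520 g
potassium phosphate buffer: dilute stock: 67.8 mM × 680 mL ÷ 1000 mM = 46.104 mL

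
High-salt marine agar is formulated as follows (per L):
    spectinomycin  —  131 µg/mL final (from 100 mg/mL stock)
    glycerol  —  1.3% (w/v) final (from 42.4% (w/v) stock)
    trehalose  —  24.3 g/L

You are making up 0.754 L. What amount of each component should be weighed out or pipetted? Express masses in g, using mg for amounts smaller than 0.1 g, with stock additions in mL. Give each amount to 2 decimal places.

spectinomycin 0.99 mL; glycerol 23.12 mL; trehalose 18.32 g

Scale factor relative to 1 L: 0.754.
spectinomycin: dilute stock: 131 µg/mL × 754 mL ÷ 100000 µg/mL = 0.99 mL
glycerol: C1V1 = C2V2 → 1.3% ÷ 42.4% × 754 mL = 23.12 mL
trehalose: 24.3 g/L × 0.754 L = 18.32 g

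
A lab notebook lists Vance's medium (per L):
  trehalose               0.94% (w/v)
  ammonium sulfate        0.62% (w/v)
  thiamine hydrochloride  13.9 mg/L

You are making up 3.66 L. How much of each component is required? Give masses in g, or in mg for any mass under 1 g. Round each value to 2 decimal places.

Scale factor relative to 1 L: 3.66.
trehalose: 0.94 g per 100 mL × 3660 mL ÷ 100 = 34.40 g
ammonium sulfate: 0.62 g per 100 mL × 3660 mL ÷ 100 = 22.69 g
thiamine hydrochloride: 13.9 mg/L × 3.66 L = 50.87 mg

trehalose 34.40 g; ammonium sulfate 22.69 g; thiamine hydrochloride 50.87 mg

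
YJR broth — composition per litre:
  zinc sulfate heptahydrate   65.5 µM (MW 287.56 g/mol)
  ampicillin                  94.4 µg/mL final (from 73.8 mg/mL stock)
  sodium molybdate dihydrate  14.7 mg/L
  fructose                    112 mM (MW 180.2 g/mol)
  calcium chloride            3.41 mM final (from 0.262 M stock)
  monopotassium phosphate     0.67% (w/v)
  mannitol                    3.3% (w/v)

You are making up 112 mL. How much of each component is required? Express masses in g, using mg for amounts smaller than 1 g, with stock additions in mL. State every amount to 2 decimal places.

zinc sulfate heptahydrate 2.11 mg; ampicillin 0.14 mL; sodium molybdate dihydrate 1.65 mg; fructose 2.26 g; calcium chloride 1.46 mL; monopotassium phosphate 750.40 mg; mannitol 3.70 g

Scale factor relative to 1 L: 0.112.
zinc sulfate heptahydrate: 65.5 µmol/L × 287.56 g/mol × 0.112 L ÷ 1000 = 2.11 mg
ampicillin: dilute stock: 94.4 µg/mL × 112 mL ÷ 73800 µg/mL = 0.14 mL
sodium molybdate dihydrate: 14.7 mg/L × 0.112 L = 1.65 mg
fructose: 112 mmol/L × 180.2 g/mol × 0.112 L ÷ 1000 = 2.26 g
calcium chloride: V = C2·V2/C1 = 3.41 mM × 112 mL ÷ 262 mM = 1.46 mL
monopotassium phosphate: 0.67% w/v = 6.7 g/L → 6.7 × 0.112 L = 0.7504 g = 750.40 mg
mannitol: 3.3 g per 100 mL × 112 mL ÷ 100 = 3.70 g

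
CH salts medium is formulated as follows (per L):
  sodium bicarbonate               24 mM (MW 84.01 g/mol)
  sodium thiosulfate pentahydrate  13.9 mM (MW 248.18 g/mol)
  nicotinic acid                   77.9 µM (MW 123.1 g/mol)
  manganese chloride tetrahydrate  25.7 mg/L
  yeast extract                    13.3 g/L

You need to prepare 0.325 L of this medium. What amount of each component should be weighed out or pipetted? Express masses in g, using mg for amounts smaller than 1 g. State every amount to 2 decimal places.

Scale factor relative to 1 L: 0.325.
sodium bicarbonate: 24 mmol/L × 84.01 mg/mmol × 0.325 L = 655.28 mg
sodium thiosulfate pentahydrate: 13.9 mmol/L × 248.18 g/mol × 0.325 L ÷ 1000 = 1.12 g
nicotinic acid: 77.9 µmol/L × 123.1 g/mol × 0.325 L ÷ 1000 = 3.12 mg
manganese chloride tetrahydrate: 25.7 mg/L × 0.325 L = 8.35 mg
yeast extract: 13.3 g/L × 0.325 L = 4.32 g

sodium bicarbonate 655.28 mg; sodium thiosulfate pentahydrate 1.12 g; nicotinic acid 3.12 mg; manganese chloride tetrahydrate 8.35 mg; yeast extract 4.32 g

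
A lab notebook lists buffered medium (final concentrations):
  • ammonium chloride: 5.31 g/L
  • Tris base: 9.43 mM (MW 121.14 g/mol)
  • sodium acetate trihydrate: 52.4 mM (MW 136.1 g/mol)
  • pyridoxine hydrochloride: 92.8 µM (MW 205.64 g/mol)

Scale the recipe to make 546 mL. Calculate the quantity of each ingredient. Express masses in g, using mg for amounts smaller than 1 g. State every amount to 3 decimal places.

ammonium chloride 2.899 g; Tris base 623.723 mg; sodium acetate trihydrate 3.894 g; pyridoxine hydrochloride 10.420 mg

Working volume: 546 mL = 0.546 L.
ammonium chloride: 5.31 g/L × 0.546 L = 2.899 g
Tris base: 9.43 mmol/L × 121.14 mg/mmol × 0.546 L = 623.723 mg
sodium acetate trihydrate: 52.4 mmol/L × 136.1 g/mol × 0.546 L ÷ 1000 = 3.894 g
pyridoxine hydrochloride: 92.8 µmol/L × 205.64 g/mol × 0.546 L ÷ 1000 = 10.420 mg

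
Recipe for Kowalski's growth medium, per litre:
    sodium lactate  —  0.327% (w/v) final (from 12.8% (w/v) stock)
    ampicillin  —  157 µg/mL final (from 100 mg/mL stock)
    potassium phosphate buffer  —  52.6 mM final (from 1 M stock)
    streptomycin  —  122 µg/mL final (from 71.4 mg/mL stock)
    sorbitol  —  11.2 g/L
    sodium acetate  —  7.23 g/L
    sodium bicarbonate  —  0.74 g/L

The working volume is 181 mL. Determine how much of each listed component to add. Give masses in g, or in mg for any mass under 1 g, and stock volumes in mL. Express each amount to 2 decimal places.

sodium lactate 4.62 mL; ampicillin 0.28 mL; potassium phosphate buffer 9.52 mL; streptomycin 0.31 mL; sorbitol 2.03 g; sodium acetate 1.31 g; sodium bicarbonate 133.94 mg

Scale factor relative to 1 L: 0.181.
sodium lactate: C1V1 = C2V2 → 0.327% ÷ 12.8% × 181 mL = 4.62 mL
ampicillin: C1V1 = C2V2 → 157 µg/mL × 181 mL ÷ 100000 µg/mL = 0.28 mL
potassium phosphate buffer: C1V1 = C2V2 → 52.6 mM × 181 mL ÷ 1000 mM = 9.52 mL
streptomycin: V = C2·V2/C1 = 122 µg/mL × 181 mL ÷ 71400 µg/mL = 0.31 mL
sorbitol: 11.2 g/L × 0.181 L = 2.03 g
sodium acetate: 7.23 g/L × 0.181 L = 1.31 g
sodium bicarbonate: 0.74 g/L × 0.181 L = 0.13394 g = 133.94 mg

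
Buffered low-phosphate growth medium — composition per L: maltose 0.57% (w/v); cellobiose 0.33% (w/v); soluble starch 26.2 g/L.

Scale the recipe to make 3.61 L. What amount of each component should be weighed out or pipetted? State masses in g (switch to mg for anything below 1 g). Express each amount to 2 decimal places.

maltose 20.58 g; cellobiose 11.91 g; soluble starch 94.58 g

Working volume: 3.61 L.
maltose: 0.57 g per 100 mL × 3610 mL ÷ 100 = 20.58 g
cellobiose: 0.33 g per 100 mL × 3610 mL ÷ 100 = 11.91 g
soluble starch: 26.2 g/L × 3.61 L = 94.58 g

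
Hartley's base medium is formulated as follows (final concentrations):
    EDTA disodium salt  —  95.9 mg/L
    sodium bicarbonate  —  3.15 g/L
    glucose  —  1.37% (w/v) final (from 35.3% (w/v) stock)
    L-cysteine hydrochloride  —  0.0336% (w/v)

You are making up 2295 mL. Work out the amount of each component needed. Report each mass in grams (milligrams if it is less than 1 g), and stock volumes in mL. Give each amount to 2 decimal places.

EDTA disodium salt 220.09 mg; sodium bicarbonate 7.23 g; glucose 89.07 mL; L-cysteine hydrochloride 771.12 mg

Target volume = 2295 mL = 2.295 L.
EDTA disodium salt: 95.9 mg/L × 2.295 L = 220.09 mg
sodium bicarbonate: 3.15 g/L × 2.295 L = 7.23 g
glucose: V = C2·V2/C1 = 1.37% ÷ 35.3% × 2295 mL = 89.07 mL
L-cysteine hydrochloride: 0.0336 g per 100 mL × 2295 mL ÷ 100 = 0.77112 g = 771.12 mg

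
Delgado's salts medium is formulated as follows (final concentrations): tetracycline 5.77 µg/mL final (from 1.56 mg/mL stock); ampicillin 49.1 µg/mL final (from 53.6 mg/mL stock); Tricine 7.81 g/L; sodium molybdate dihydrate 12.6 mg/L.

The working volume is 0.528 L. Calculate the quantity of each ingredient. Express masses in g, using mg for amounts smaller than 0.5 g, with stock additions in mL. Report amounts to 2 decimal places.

Working volume: 0.528 L.
tetracycline: dilute stock: 5.77 µg/mL × 528 mL ÷ 1560 µg/mL = 1.95 mL
ampicillin: dilute stock: 49.1 µg/mL × 528 mL ÷ 53600 µg/mL = 0.48 mL
Tricine: 7.81 g/L × 0.528 L = 4.12 g
sodium molybdate dihydrate: 12.6 mg/L × 0.528 L = 6.65 mg

tetracycline 1.95 mL; ampicillin 0.48 mL; Tricine 4.12 g; sodium molybdate dihydrate 6.65 mg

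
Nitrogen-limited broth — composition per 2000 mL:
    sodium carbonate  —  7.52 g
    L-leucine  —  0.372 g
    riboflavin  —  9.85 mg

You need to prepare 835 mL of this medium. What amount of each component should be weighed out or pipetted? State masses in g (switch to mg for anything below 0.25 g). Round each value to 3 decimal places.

sodium carbonate 3.140 g; L-leucine 155.310 mg; riboflavin 4.112 mg

Ratio of target to recipe volume: 835 / 2000 = 0.4175.
sodium carbonate: 7.52 g × (835 mL / 2000 mL) = 3.140 g
L-leucine: 0.372 g × (835 mL / 2000 mL) = 0.15531 g = 155.310 mg
riboflavin: 9.85 mg × (835 mL / 2000 mL) = 4.112 mg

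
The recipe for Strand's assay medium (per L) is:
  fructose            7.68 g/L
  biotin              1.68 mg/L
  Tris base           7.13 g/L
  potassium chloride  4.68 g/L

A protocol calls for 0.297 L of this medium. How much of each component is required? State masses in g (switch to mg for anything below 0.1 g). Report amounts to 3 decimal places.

Scale factor relative to 1 L: 0.297.
fructose: 7.68 g/L × 0.297 L = 2.281 g
biotin: 1.68 mg/L × 0.297 L = 0.499 mg
Tris base: 7.13 g/L × 0.297 L = 2.118 g
potassium chloride: 4.68 g/L × 0.297 L = 1.390 g

fructose 2.281 g; biotin 0.499 mg; Tris base 2.118 g; potassium chloride 1.390 g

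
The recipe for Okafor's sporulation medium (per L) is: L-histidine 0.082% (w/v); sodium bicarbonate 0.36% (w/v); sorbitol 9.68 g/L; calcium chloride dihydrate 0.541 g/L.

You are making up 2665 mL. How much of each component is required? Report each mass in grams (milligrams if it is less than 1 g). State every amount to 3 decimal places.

L-histidine 2.185 g; sodium bicarbonate 9.594 g; sorbitol 25.797 g; calcium chloride dihydrate 1.442 g

Target volume = 2665 mL = 2.665 L.
L-histidine: 0.082% w/v = 0.82 g/L → 0.82 × 2.665 L = 2.185 g
sodium bicarbonate: 0.36 g per 100 mL × 2665 mL ÷ 100 = 9.594 g
sorbitol: 9.68 g/L × 2.665 L = 25.797 g
calcium chloride dihydrate: 0.541 g/L × 2.665 L = 1.442 g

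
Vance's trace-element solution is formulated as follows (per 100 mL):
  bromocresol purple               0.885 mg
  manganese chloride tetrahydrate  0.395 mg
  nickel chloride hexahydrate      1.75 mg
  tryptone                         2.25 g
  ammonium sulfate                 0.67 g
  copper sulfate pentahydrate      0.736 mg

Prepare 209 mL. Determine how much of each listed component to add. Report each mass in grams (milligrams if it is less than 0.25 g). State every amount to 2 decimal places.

bromocresol purple 1.85 mg; manganese chloride tetrahydrate 0.83 mg; nickel chloride hexahydrate 3.66 mg; tryptone 4.70 g; ammonium sulfate 1.40 g; copper sulfate pentahydrate 1.54 mg

Scale factor = 209 mL / 100 mL = 2.09.
bromocresol purple: 0.885 mg × (209 mL / 100 mL) = 1.85 mg
manganese chloride tetrahydrate: 0.395 mg × (209 mL / 100 mL) = 0.83 mg
nickel chloride hexahydrate: 1.75 mg × (209 mL / 100 mL) = 3.66 mg
tryptone: 2.25 g × (209 mL / 100 mL) = 4.70 g
ammonium sulfate: 0.67 g × (209 mL / 100 mL) = 1.40 g
copper sulfate pentahydrate: 0.736 mg × (209 mL / 100 mL) = 1.54 mg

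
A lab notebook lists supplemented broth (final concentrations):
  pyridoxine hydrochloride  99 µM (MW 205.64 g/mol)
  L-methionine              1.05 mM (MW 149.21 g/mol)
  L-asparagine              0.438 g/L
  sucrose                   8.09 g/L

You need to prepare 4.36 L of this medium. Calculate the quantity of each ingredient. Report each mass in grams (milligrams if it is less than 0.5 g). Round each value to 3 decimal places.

pyridoxine hydrochloride 88.762 mg; L-methionine 0.683 g; L-asparagine 1.910 g; sucrose 35.272 g

Scale factor relative to 1 L: 4.36.
pyridoxine hydrochloride: 99 µmol/L × 205.64 g/mol × 4.36 L ÷ 1000 = 88.762 mg
L-methionine: 1.05 mmol/L × 149.21 g/mol × 4.36 L ÷ 1000 = 0.683 g
L-asparagine: 0.438 g/L × 4.36 L = 1.910 g
sucrose: 8.09 g/L × 4.36 L = 35.272 g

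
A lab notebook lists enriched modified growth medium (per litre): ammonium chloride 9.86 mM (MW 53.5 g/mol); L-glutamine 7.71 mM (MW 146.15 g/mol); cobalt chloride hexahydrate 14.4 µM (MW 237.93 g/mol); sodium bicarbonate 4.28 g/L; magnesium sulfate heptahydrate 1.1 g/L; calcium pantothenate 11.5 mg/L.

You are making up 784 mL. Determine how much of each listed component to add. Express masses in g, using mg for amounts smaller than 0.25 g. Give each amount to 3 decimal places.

Working volume: 784 mL = 0.784 L.
ammonium chloride: 9.86 mmol/L × 53.5 g/mol × 0.784 L ÷ 1000 = 0.414 g
L-glutamine: 7.71 mmol/L × 146.15 g/mol × 0.784 L ÷ 1000 = 0.883 g
cobalt chloride hexahydrate: 14.4 µmol/L × 237.93 g/mol × 0.784 L ÷ 1000 = 2.686 mg
sodium bicarbonate: 4.28 g/L × 0.784 L = 3.356 g
magnesium sulfate heptahydrate: 1.1 g/L × 0.784 L = 0.862 g
calcium pantothenate: 11.5 mg/L × 0.784 L = 9.016 mg

ammonium chloride 0.414 g; L-glutamine 0.883 g; cobalt chloride hexahydrate 2.686 mg; sodium bicarbonate 3.356 g; magnesium sulfate heptahydrate 0.862 g; calcium pantothenate 9.016 mg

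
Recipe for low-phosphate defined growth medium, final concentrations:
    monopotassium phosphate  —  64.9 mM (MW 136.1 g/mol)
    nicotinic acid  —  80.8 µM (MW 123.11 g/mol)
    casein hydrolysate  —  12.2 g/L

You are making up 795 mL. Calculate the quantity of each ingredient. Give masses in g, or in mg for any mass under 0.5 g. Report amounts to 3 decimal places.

Working volume: 795 mL = 0.795 L.
monopotassium phosphate: 64.9 mmol/L × 136.1 g/mol × 0.795 L ÷ 1000 = 7.022 g
nicotinic acid: 80.8 µmol/L × 123.11 g/mol × 0.795 L ÷ 1000 = 7.908 mg
casein hydrolysate: 12.2 g/L × 0.795 L = 9.699 g

monopotassium phosphate 7.022 g; nicotinic acid 7.908 mg; casein hydrolysate 9.699 g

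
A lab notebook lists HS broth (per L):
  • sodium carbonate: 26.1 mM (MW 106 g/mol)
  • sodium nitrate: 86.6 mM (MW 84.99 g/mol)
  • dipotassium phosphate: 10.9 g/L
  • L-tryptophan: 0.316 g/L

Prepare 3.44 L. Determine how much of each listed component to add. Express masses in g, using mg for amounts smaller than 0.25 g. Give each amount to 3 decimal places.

sodium carbonate 9.517 g; sodium nitrate 25.319 g; dipotassium phosphate 37.496 g; L-tryptophan 1.087 g

Scale factor relative to 1 L: 3.44.
sodium carbonate: 26.1 mmol/L × 106 g/mol × 3.44 L ÷ 1000 = 9.517 g
sodium nitrate: 86.6 mmol/L × 84.99 g/mol × 3.44 L ÷ 1000 = 25.319 g
dipotassium phosphate: 10.9 g/L × 3.44 L = 37.496 g
L-tryptophan: 0.316 g/L × 3.44 L = 1.087 g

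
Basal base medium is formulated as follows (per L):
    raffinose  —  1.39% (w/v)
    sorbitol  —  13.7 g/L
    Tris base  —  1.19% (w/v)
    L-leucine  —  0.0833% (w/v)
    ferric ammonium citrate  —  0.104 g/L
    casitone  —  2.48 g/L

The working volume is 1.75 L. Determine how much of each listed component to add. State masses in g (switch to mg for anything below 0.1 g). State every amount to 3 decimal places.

Scale factor relative to 1 L: 1.75.
raffinose: 1.39% w/v = 13.9 g/L → 13.9 × 1.75 L = 24.325 g
sorbitol: 13.7 g/L × 1.75 L = 23.975 g
Tris base: 1.19 g per 100 mL × 1750 mL ÷ 100 = 20.825 g
L-leucine: 0.0833% w/v = 0.833 g/L → 0.833 × 1.75 L = 1.458 g
ferric ammonium citrate: 0.104 g/L × 1.75 L = 0.182 g
casitone: 2.48 g/L × 1.75 L = 4.340 g

raffinose 24.325 g; sorbitol 23.975 g; Tris base 20.825 g; L-leucine 1.458 g; ferric ammonium citrate 0.182 g; casitone 4.340 g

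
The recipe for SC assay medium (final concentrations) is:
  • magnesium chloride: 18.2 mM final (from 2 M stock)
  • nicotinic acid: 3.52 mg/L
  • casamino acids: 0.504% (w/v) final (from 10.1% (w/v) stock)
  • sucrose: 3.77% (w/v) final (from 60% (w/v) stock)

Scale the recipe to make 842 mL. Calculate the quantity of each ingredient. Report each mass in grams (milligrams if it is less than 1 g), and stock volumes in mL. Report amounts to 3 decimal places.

Scale factor relative to 1 L: 0.842.
magnesium chloride: V = C2·V2/C1 = 18.2 mM × 842 mL ÷ 2000 mM = 7.662 mL
nicotinic acid: 3.52 mg/L × 0.842 L = 2.964 mg
casamino acids: C1V1 = C2V2 → 0.504% ÷ 10.1% × 842 mL = 42.017 mL
sucrose: dilute stock: 3.77% ÷ 60% × 842 mL = 52.906 mL

magnesium chloride 7.662 mL; nicotinic acid 2.964 mg; casamino acids 42.017 mL; sucrose 52.906 mL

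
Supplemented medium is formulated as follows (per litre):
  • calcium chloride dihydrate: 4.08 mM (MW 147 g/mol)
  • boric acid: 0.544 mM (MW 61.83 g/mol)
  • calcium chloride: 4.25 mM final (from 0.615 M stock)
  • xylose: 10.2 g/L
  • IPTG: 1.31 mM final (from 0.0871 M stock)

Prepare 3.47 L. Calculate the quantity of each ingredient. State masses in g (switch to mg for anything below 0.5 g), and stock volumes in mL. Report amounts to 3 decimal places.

Scale factor relative to 1 L: 3.47.
calcium chloride dihydrate: 4.08 mmol/L × 147 g/mol × 3.47 L ÷ 1000 = 2.081 g
boric acid: 0.544 mmol/L × 61.83 mg/mmol × 3.47 L = 116.715 mg
calcium chloride: C1V1 = C2V2 → 4.25 mM × 3470 mL ÷ 615 mM = 23.980 mL
xylose: 10.2 g/L × 3.47 L = 35.394 g
IPTG: V = C2·V2/C1 = 1.31 mM × 3470 mL ÷ 87.1 mM = 52.189 mL

calcium chloride dihydrate 2.081 g; boric acid 116.715 mg; calcium chloride 23.980 mL; xylose 35.394 g; IPTG 52.189 mL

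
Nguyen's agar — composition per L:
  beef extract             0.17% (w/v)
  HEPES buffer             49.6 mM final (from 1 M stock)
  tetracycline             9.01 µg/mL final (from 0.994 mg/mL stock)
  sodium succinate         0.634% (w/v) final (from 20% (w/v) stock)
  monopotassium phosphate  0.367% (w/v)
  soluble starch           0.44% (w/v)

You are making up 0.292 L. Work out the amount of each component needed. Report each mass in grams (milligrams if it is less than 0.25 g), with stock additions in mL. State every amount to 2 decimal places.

beef extract 0.50 g; HEPES buffer 14.48 mL; tetracycline 2.65 mL; sodium succinate 9.26 mL; monopotassium phosphate 1.07 g; soluble starch 1.28 g

Scale factor relative to 1 L: 0.292.
beef extract: 0.17% w/v = 1.7 g/L → 1.7 × 0.292 L = 0.50 g
HEPES buffer: dilute stock: 49.6 mM × 292 mL ÷ 1000 mM = 14.48 mL
tetracycline: V = C2·V2/C1 = 9.01 µg/mL × 292 mL ÷ 994 µg/mL = 2.65 mL
sodium succinate: V = C2·V2/C1 = 0.634% ÷ 20% × 292 mL = 9.26 mL
monopotassium phosphate: 0.367% w/v = 3.67 g/L → 3.67 × 0.292 L = 1.07 g
soluble starch: 0.44% w/v = 4.4 g/L → 4.4 × 0.292 L = 1.28 g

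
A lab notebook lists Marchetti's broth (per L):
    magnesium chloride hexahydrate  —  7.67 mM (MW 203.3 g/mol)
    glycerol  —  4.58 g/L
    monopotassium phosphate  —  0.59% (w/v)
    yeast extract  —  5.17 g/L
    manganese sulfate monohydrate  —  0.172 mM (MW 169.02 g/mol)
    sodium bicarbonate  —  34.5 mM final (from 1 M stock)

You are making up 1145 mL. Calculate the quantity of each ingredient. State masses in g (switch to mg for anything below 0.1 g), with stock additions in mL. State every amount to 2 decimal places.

magnesium chloride hexahydrate 1.79 g; glycerol 5.24 g; monopotassium phosphate 6.76 g; yeast extract 5.92 g; manganese sulfate monohydrate 33.29 mg; sodium bicarbonate 39.50 mL

Working volume: 1145 mL = 1.145 L.
magnesium chloride hexahydrate: 7.67 mmol/L × 203.3 g/mol × 1.145 L ÷ 1000 = 1.79 g
glycerol: 4.58 g/L × 1.145 L = 5.24 g
monopotassium phosphate: 0.59% w/v = 5.9 g/L → 5.9 × 1.145 L = 6.76 g
yeast extract: 5.17 g/L × 1.145 L = 5.92 g
manganese sulfate monohydrate: 0.172 mmol/L × 169.02 mg/mmol × 1.145 L = 33.29 mg
sodium bicarbonate: V = C2·V2/C1 = 34.5 mM × 1145 mL ÷ 1000 mM = 39.50 mL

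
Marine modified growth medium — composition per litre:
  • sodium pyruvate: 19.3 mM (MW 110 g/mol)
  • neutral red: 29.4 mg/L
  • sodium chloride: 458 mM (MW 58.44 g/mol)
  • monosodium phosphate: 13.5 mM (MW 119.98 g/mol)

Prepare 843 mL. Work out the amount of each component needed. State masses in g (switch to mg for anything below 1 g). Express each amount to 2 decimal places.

sodium pyruvate 1.79 g; neutral red 24.78 mg; sodium chloride 22.56 g; monosodium phosphate 1.37 g

Target volume = 843 mL = 0.843 L.
sodium pyruvate: 19.3 mmol/L × 110 g/mol × 0.843 L ÷ 1000 = 1.79 g
neutral red: 29.4 mg/L × 0.843 L = 24.78 mg
sodium chloride: 458 mmol/L × 58.44 g/mol × 0.843 L ÷ 1000 = 22.56 g
monosodium phosphate: 13.5 mmol/L × 119.98 g/mol × 0.843 L ÷ 1000 = 1.37 g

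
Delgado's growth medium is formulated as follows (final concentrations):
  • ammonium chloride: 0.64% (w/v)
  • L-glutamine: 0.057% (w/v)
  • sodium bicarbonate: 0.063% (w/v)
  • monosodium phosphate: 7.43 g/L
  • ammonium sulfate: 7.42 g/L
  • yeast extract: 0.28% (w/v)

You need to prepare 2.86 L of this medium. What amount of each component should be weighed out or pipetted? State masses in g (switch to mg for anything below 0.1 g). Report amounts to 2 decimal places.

ammonium chloride 18.30 g; L-glutamine 1.63 g; sodium bicarbonate 1.80 g; monosodium phosphate 21.25 g; ammonium sulfate 21.22 g; yeast extract 8.01 g

Scale factor relative to 1 L: 2.86.
ammonium chloride: 0.64 g per 100 mL × 2860 mL ÷ 100 = 18.30 g
L-glutamine: 0.057% w/v = 0.57 g/L → 0.57 × 2.86 L = 1.63 g
sodium bicarbonate: 0.063% w/v = 0.63 g/L → 0.63 × 2.86 L = 1.80 g
monosodium phosphate: 7.43 g/L × 2.86 L = 21.25 g
ammonium sulfate: 7.42 g/L × 2.86 L = 21.22 g
yeast extract: 0.28% w/v = 2.8 g/L → 2.8 × 2.86 L = 8.01 g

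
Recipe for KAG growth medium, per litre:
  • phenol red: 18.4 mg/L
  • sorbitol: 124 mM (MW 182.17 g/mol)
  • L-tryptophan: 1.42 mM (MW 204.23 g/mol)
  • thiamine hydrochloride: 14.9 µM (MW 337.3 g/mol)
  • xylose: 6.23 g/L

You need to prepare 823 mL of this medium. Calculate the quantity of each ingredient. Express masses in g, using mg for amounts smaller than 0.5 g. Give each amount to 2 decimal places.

phenol red 15.14 mg; sorbitol 18.59 g; L-tryptophan 238.68 mg; thiamine hydrochloride 4.14 mg; xylose 5.13 g

Scale factor relative to 1 L: 0.823.
phenol red: 18.4 mg/L × 0.823 L = 15.14 mg
sorbitol: 124 mmol/L × 182.17 g/mol × 0.823 L ÷ 1000 = 18.59 g
L-tryptophan: 1.42 mmol/L × 204.23 mg/mmol × 0.823 L = 238.68 mg
thiamine hydrochloride: 14.9 µmol/L × 337.3 g/mol × 0.823 L ÷ 1000 = 4.14 mg
xylose: 6.23 g/L × 0.823 L = 5.13 g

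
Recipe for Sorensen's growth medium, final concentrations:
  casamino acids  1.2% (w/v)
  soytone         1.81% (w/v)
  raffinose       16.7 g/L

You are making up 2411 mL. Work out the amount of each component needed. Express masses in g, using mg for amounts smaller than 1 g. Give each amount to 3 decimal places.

Scale factor relative to 1 L: 2.411.
casamino acids: 1.2% w/v = 12 g/L → 12 × 2.411 L = 28.932 g
soytone: 1.81 g per 100 mL × 2411 mL ÷ 100 = 43.639 g
raffinose: 16.7 g/L × 2.411 L = 40.264 g

casamino acids 28.932 g; soytone 43.639 g; raffinose 40.264 g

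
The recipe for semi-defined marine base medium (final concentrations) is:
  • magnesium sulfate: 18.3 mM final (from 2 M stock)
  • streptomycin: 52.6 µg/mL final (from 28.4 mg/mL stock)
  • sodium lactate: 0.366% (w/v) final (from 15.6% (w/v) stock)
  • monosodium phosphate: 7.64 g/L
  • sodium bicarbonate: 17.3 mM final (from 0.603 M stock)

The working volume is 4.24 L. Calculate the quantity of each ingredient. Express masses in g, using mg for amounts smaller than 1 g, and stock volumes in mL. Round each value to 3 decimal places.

magnesium sulfate 38.796 mL; streptomycin 7.853 mL; sodium lactate 99.477 mL; monosodium phosphate 32.394 g; sodium bicarbonate 121.645 mL

Scale factor relative to 1 L: 4.24.
magnesium sulfate: V = C2·V2/C1 = 18.3 mM × 4240 mL ÷ 2000 mM = 38.796 mL
streptomycin: V = C2·V2/C1 = 52.6 µg/mL × 4240 mL ÷ 28400 µg/mL = 7.853 mL
sodium lactate: dilute stock: 0.366% ÷ 15.6% × 4240 mL = 99.477 mL
monosodium phosphate: 7.64 g/L × 4.24 L = 32.394 g
sodium bicarbonate: dilute stock: 17.3 mM × 4240 mL ÷ 603 mM = 121.645 mL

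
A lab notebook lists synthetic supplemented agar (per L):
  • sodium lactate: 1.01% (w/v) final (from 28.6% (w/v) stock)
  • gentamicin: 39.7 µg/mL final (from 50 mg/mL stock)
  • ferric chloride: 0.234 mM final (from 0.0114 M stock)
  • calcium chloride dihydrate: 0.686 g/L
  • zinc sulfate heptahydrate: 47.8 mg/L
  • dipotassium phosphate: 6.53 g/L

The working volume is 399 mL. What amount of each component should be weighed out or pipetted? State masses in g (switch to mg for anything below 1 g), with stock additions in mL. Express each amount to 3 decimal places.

Scale factor relative to 1 L: 0.399.
sodium lactate: V = C2·V2/C1 = 1.01% ÷ 28.6% × 399 mL = 14.091 mL
gentamicin: V = C2·V2/C1 = 39.7 µg/mL × 399 mL ÷ 50000 µg/mL = 0.317 mL
ferric chloride: C1V1 = C2V2 → 0.234 mM × 399 mL ÷ 11.4 mM = 8.190 mL
calcium chloride dihydrate: 0.686 g/L × 0.399 L = 0.273714 g = 273.714 mg
zinc sulfate heptahydrate: 47.8 mg/L × 0.399 L = 19.072 mg
dipotassium phosphate: 6.53 g/L × 0.399 L = 2.605 g

sodium lactate 14.091 mL; gentamicin 0.317 mL; ferric chloride 8.190 mL; calcium chloride dihydrate 273.714 mg; zinc sulfate heptahydrate 19.072 mg; dipotassium phosphate 2.605 g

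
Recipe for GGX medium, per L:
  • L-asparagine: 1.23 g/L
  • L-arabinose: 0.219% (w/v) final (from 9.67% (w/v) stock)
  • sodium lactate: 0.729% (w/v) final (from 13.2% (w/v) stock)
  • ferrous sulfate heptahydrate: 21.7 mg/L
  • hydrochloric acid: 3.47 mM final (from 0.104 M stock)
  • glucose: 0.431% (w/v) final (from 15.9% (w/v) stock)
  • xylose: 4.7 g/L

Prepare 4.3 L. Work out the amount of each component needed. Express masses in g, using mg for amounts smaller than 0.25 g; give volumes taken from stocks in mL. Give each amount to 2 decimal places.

L-asparagine 5.29 g; L-arabinose 97.38 mL; sodium lactate 237.48 mL; ferrous sulfate heptahydrate 93.31 mg; hydrochloric acid 143.47 mL; glucose 116.56 mL; xylose 20.21 g

Scale factor relative to 1 L: 4.3.
L-asparagine: 1.23 g/L × 4.3 L = 5.29 g
L-arabinose: V = C2·V2/C1 = 0.219% ÷ 9.67% × 4300 mL = 97.38 mL
sodium lactate: C1V1 = C2V2 → 0.729% ÷ 13.2% × 4300 mL = 237.48 mL
ferrous sulfate heptahydrate: 21.7 mg/L × 4.3 L = 93.31 mg
hydrochloric acid: dilute stock: 3.47 mM × 4300 mL ÷ 104 mM = 143.47 mL
glucose: V = C2·V2/C1 = 0.431% ÷ 15.9% × 4300 mL = 116.56 mL
xylose: 4.7 g/L × 4.3 L = 20.21 g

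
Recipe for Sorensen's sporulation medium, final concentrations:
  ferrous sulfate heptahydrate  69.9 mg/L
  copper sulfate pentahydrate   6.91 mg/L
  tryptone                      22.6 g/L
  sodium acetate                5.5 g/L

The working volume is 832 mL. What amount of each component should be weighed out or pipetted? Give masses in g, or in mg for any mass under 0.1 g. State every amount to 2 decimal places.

Working volume: 832 mL = 0.832 L.
ferrous sulfate heptahydrate: 69.9 mg/L × 0.832 L = 58.16 mg
copper sulfate pentahydrate: 6.91 mg/L × 0.832 L = 5.75 mg
tryptone: 22.6 g/L × 0.832 L = 18.80 g
sodium acetate: 5.5 g/L × 0.832 L = 4.58 g

ferrous sulfate heptahydrate 58.16 mg; copper sulfate pentahydrate 5.75 mg; tryptone 18.80 g; sodium acetate 4.58 g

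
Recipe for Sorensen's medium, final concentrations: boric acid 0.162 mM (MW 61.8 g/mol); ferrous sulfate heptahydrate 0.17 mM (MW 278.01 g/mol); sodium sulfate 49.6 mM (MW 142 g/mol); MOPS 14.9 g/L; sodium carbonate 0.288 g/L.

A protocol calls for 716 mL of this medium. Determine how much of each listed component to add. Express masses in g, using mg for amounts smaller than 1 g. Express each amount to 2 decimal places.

Working volume: 716 mL = 0.716 L.
boric acid: 0.162 mmol/L × 61.8 mg/mmol × 0.716 L = 7.17 mg
ferrous sulfate heptahydrate: 0.17 mmol/L × 278.01 mg/mmol × 0.716 L = 33.84 mg
sodium sulfate: 49.6 mmol/L × 142 g/mol × 0.716 L ÷ 1000 = 5.04 g
MOPS: 14.9 g/L × 0.716 L = 10.67 g
sodium carbonate: 0.288 g/L × 0.716 L = 0.206208 g = 206.21 mg

boric acid 7.17 mg; ferrous sulfate heptahydrate 33.84 mg; sodium sulfate 5.04 g; MOPS 10.67 g; sodium carbonate 206.21 mg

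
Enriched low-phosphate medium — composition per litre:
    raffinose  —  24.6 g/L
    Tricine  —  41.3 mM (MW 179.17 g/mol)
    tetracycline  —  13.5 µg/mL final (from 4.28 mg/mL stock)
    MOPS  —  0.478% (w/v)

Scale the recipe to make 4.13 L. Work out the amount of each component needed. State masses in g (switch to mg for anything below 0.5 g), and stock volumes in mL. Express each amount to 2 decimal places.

raffinose 101.60 g; Tricine 30.56 g; tetracycline 13.03 mL; MOPS 19.74 g

Working volume: 4.13 L.
raffinose: 24.6 g/L × 4.13 L = 101.60 g
Tricine: 41.3 mmol/L × 179.17 g/mol × 4.13 L ÷ 1000 = 30.56 g
tetracycline: dilute stock: 13.5 µg/mL × 4130 mL ÷ 4280 µg/mL = 13.03 mL
MOPS: 0.478% w/v = 4.78 g/L → 4.78 × 4.13 L = 19.74 g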